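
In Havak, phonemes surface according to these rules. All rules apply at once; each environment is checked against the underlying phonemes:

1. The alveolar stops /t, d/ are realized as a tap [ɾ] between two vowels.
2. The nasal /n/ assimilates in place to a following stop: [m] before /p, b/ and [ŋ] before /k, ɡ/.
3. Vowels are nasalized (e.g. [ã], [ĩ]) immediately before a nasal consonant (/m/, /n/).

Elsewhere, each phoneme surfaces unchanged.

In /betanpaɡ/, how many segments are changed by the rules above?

3

Segments that undergo a rule: /t/ → [ɾ] (rule 1); /a/ → [ã] (rule 3); /n/ → [m] (rule 2).
All other segments surface unchanged.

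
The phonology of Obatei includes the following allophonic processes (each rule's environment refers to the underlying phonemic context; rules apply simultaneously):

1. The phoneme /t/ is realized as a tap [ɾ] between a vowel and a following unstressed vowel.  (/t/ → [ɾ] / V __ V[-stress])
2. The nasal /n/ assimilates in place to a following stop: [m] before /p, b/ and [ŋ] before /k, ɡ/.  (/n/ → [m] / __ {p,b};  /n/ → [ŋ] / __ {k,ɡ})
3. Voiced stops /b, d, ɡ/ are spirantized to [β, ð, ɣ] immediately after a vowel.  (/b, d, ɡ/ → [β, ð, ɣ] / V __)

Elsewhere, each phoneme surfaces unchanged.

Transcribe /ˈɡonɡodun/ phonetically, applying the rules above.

[ˈɡoŋɡoðun]

/ɡ/ (word-initial) is in the target of rule 3 but the environment (immediately after a vowel) is not met → [ɡ].
/o/ (between /ɡ/ and /n/): no rule targets it → [o].
/n/ (between /o/ and /ɡ/): before a labial or velar stop, so rule 2 applies → [ŋ].
/ɡ/ (between /n/ and /o/) is in the target of rule 3 but the environment (immediately after a vowel) is not met → [ɡ].
/o/ — not in any rule's target class → [o].
/d/ — between /o/ and /u/, immediately after a vowel — surfaces as [ð] (rule 3).
/u/ (between /d/ and /n/) is unaffected → [u].
/n/ — word-final; rule 2 does not apply here → [n].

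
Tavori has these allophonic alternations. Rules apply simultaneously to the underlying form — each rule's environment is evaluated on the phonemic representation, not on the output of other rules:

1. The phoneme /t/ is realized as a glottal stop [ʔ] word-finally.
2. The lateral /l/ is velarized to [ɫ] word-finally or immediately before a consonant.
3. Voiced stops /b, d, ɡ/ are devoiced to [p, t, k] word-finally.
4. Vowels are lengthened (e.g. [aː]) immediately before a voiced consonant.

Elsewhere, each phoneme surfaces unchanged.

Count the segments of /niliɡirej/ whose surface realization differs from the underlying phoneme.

4

Segments that undergo a rule: /i/ → [iː] (rule 4); /i/ → [iː] (rule 4); /i/ → [iː] (rule 4); /e/ → [eː] (rule 4).
All other segments surface unchanged.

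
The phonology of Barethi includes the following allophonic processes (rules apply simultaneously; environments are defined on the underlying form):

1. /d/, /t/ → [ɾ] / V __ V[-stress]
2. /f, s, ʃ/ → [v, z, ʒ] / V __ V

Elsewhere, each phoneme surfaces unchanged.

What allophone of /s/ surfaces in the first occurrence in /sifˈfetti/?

/s/ (word-initial) fails the environment for rule 2, so it stays [s].

[s]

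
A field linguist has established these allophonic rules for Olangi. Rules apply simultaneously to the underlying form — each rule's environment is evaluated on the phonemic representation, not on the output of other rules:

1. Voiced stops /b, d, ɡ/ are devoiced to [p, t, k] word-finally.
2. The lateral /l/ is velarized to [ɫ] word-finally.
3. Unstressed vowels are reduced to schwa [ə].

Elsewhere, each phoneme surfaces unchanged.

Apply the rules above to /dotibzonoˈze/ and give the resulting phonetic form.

[dətəbzənəˈze]

/d/ (word-initial) fails the environment for rule 1, so it stays [d].
/o/ meets the environment for rule 3 (in an unstressed syllable) → [ə].
/t/ (between /o/ and /i/) is unaffected → [t].
/i/ (between /t/ and /b/): in an unstressed syllable, so rule 3 applies → [ə].
/b/ (between /i/ and /z/) fails the environment for rule 1, so it stays [b].
/z/ — not in any rule's target class → [z].
/o/ (between /z/ and /n/) occurs in an unstressed syllable → [ə] by rule 3.
/n/ stays [n].
/o/ (between /n/ and /z/) occurs in an unstressed syllable → [ə] by rule 3.
/z/ (between /o/ and /e/): no rule targets it → [z].
/e/ — word-final; rule 3 does not apply here → [e].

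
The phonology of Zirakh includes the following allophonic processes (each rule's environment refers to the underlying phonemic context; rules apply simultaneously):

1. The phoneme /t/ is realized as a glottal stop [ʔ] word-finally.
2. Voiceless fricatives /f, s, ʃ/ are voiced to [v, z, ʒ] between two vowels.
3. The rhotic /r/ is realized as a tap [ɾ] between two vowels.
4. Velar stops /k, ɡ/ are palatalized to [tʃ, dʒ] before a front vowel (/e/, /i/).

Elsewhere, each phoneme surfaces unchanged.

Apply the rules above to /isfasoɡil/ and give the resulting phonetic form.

[isfazodʒil]

/i/ — not in any rule's target class → [i].
/s/ (between /i/ and /f/) fails the environment for rule 2, so it stays [s].
/f/ (between /s/ and /a/) is in the target of rule 2 but the environment (between two vowels) is not met → [f].
/a/ — not in any rule's target class → [a].
/s/ meets the environment for rule 2 (between two vowels) → [z].
/o/ — not in any rule's target class → [o].
/ɡ/ (between /o/ and /i/): before a front vowel, so rule 4 applies → [dʒ].
/i/ (between /ɡ/ and /l/): no rule targets it → [i].
/l/ — not in any rule's target class → [l].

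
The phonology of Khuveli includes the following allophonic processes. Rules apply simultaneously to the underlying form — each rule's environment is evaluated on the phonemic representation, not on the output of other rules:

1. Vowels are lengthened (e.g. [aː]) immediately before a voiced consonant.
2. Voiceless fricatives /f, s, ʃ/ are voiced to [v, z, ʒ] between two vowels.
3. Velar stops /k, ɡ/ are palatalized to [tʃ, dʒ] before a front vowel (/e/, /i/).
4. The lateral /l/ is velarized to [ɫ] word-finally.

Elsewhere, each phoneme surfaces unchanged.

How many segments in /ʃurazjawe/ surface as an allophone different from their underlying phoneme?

3

Segments that undergo a rule: /u/ → [uː] (rule 1); /a/ → [aː] (rule 1); /a/ → [aː] (rule 1).
All other segments surface unchanged.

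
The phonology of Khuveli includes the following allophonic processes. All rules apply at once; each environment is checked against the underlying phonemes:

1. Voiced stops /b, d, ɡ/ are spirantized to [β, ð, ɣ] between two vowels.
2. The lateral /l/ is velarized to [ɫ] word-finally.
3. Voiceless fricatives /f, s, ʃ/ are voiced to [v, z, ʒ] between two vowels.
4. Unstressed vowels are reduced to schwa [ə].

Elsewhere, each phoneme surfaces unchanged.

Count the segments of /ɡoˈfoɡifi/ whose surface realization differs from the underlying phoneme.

6

Segments that undergo a rule: /o/ → [ə] (rule 4); /f/ → [v] (rule 3); /ɡ/ → [ɣ] (rule 1); /i/ → [ə] (rule 4); /f/ → [v] (rule 3); /i/ → [ə] (rule 4).
All other segments surface unchanged.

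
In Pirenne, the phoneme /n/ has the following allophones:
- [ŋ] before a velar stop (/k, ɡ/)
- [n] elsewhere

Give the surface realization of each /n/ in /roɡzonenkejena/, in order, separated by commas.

[n], [ŋ], [n]

Occurrence 1 (position 6): no conditioning environment matches → elsewhere allophone [n].
Occurrence 2 (position 8): before a velar stop → [ŋ].
Occurrence 3 (position 13): no conditioning environment matches → elsewhere allophone [n].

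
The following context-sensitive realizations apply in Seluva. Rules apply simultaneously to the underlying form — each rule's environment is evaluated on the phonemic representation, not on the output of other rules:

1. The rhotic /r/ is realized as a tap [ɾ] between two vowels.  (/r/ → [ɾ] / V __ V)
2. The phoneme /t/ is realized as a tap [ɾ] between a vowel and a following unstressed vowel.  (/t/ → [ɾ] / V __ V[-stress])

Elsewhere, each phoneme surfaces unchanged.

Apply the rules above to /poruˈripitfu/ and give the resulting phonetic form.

/r/ (between /o/ and /u/) occurs between two vowels → [ɾ] by rule 1.
/r/ (between /u/ and /i/): between two vowels, so rule 1 applies → [ɾ].
/t/ (between /i/ and /f/): rule 2 targets it, but not between a vowel and a following unstressed vowel → unchanged [t].

[poɾuˈɾipitfu]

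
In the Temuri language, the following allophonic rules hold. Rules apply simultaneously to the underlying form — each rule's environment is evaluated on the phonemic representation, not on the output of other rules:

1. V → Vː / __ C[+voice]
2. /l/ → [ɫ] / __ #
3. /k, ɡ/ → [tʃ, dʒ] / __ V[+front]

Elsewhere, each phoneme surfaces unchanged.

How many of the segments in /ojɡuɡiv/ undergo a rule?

Segments that undergo a rule: /o/ → [oː] (rule 1); /u/ → [uː] (rule 1); /ɡ/ → [dʒ] (rule 3); /i/ → [iː] (rule 1).
All other segments surface unchanged.

4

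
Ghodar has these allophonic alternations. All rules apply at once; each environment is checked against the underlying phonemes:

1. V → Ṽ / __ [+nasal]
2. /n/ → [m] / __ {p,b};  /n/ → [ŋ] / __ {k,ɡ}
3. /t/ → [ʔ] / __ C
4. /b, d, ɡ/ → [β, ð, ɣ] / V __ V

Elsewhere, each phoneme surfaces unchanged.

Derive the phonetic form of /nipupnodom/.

[nipupnoðõm]

/n/ — word-initial; rule 2 does not apply here → [n].
/i/ (between /n/ and /p/): rule 1 targets it, but not before a nasal consonant → unchanged [i].
/p/ stays [p].
/u/ (between /p/ and /p/) fails the environment for rule 1, so it stays [u].
/p/ (between /u/ and /n/): no rule targets it → [p].
/n/ (between /p/ and /o/) is in the target of rule 2 but the environment (before a labial or velar stop) is not met → [n].
/o/ — between /n/ and /d/; rule 1 does not apply here → [o].
/d/ meets the environment for rule 4 (between two vowels) → [ð].
/o/ (between /d/ and /m/) occurs before a nasal consonant → [õ] by rule 1.
/m/ stays [m].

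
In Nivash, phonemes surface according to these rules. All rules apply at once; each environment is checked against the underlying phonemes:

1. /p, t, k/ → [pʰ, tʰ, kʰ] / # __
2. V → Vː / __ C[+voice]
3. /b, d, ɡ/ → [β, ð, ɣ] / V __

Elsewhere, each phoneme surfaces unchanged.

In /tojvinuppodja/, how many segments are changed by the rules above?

Segments that undergo a rule: /t/ → [tʰ] (rule 1); /o/ → [oː] (rule 2); /i/ → [iː] (rule 2); /o/ → [oː] (rule 2); /d/ → [ð] (rule 3).
All other segments surface unchanged.

5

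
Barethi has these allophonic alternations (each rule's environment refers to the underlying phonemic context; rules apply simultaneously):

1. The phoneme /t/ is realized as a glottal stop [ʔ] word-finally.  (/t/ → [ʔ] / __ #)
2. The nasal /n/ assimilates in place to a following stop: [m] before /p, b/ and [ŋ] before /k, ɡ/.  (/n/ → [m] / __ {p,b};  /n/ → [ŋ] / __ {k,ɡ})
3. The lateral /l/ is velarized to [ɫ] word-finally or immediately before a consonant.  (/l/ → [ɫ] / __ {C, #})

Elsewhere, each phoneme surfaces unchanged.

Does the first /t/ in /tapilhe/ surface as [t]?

Yes

/t/ — word-initial; rule 1 does not apply here → [t].
The actual realization is [t], which matches [t].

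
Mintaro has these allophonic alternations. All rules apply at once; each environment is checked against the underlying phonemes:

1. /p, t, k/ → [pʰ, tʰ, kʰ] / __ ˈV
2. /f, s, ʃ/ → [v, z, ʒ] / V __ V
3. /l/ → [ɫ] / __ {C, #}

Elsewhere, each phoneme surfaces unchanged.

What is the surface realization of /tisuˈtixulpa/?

[tizuˈtʰixuɫpa]

/t/ (word-initial): rule 1 targets it, but not immediately before a stressed vowel → unchanged [t].
/i/ — not in any rule's target class → [i].
Rule 2 applies to /s/ (between /i/ and /u/: between two vowels) → [z].
/u/ stays [u].
Rule 1 applies to /t/ (between /u/ and /i/: immediately before a stressed vowel) → [tʰ].
/i/ (between /t/ and /x/): no rule targets it → [i].
/x/ stays [x].
/u/ (between /x/ and /l/): no rule targets it → [u].
/l/ (between /u/ and /p/): word-finally or immediately before a consonant, so rule 3 applies → [ɫ].
/p/ — between /l/ and /a/; rule 1 does not apply here → [p].
/a/ (word-final): no rule targets it → [a].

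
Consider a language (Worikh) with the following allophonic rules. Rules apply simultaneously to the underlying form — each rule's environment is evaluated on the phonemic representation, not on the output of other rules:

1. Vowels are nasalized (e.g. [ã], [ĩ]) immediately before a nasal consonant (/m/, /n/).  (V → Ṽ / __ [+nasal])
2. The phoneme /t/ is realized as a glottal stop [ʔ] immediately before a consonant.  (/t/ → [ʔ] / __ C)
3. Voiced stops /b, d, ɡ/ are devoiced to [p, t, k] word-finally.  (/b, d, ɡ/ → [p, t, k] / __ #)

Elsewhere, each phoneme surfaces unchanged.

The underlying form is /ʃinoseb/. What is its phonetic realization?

/i/ (between /ʃ/ and /n/): before a nasal consonant, so rule 1 applies → [ĩ].
/o/ (between /n/ and /s/) fails the environment for rule 1, so it stays [o].
/e/ (between /s/ and /b/) is in the target of rule 1 but the environment (before a nasal consonant) is not met → [e].
Rule 3 applies to /b/ (word-final: word-finally) → [p].

[ʃĩnosep]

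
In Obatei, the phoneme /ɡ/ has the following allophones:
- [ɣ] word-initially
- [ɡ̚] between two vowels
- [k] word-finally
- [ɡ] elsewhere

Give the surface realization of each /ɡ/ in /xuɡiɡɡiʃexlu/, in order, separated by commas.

Occurrence 1 (position 3): between two vowels → [ɡ̚].
Occurrence 2 (position 5): no conditioning environment matches → elsewhere allophone [ɡ].
Occurrence 3 (position 6): no conditioning environment matches → elsewhere allophone [ɡ].

[ɡ̚], [ɡ], [ɡ]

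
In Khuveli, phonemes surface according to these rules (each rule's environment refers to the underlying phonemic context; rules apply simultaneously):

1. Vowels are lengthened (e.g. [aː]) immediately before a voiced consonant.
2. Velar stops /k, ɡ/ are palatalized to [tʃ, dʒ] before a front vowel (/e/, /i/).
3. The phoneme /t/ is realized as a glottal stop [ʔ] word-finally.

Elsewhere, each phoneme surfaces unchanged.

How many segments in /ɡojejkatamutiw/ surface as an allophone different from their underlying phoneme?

4

Segments that undergo a rule: /o/ → [oː] (rule 1); /e/ → [eː] (rule 1); /a/ → [aː] (rule 1); /i/ → [iː] (rule 1).
All other segments surface unchanged.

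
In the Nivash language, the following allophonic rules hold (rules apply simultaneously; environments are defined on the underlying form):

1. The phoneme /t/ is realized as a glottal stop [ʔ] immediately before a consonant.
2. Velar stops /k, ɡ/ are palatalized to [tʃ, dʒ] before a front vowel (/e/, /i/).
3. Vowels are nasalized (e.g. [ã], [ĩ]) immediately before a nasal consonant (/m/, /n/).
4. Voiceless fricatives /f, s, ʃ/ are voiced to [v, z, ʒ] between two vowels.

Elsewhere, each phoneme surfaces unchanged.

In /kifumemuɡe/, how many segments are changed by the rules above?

5

Segments that undergo a rule: /k/ → [tʃ] (rule 2); /f/ → [v] (rule 4); /u/ → [ũ] (rule 3); /e/ → [ẽ] (rule 3); /ɡ/ → [dʒ] (rule 2).
All other segments surface unchanged.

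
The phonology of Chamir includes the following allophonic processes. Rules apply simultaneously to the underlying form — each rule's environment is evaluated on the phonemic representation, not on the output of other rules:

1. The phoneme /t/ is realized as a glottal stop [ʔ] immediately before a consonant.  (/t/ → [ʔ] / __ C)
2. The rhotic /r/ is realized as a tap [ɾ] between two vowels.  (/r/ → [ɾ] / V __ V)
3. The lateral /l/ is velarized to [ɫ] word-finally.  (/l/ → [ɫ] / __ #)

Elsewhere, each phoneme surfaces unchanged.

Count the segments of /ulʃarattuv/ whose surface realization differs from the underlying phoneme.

Segments that undergo a rule: /r/ → [ɾ] (rule 2); /t/ → [ʔ] (rule 1).
All other segments surface unchanged.

2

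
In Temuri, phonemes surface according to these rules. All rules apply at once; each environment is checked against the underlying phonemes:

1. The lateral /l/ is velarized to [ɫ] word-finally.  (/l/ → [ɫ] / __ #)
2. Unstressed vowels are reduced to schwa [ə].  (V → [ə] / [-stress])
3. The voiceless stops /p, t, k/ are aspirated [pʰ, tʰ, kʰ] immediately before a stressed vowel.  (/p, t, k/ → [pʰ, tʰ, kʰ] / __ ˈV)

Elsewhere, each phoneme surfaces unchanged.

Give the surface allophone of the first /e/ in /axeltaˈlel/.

[ə]

/e/ (between /x/ and /l/): in an unstressed syllable, so rule 2 applies → [ə].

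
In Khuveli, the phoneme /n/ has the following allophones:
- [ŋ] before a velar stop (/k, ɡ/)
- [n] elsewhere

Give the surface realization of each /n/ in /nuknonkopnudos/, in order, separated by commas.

[n], [n], [ŋ], [n]

Occurrence 1 (position 1): no conditioning environment matches → elsewhere allophone [n].
Occurrence 2 (position 4): no conditioning environment matches → elsewhere allophone [n].
Occurrence 3 (position 6): before a velar stop → [ŋ].
Occurrence 4 (position 10): no conditioning environment matches → elsewhere allophone [n].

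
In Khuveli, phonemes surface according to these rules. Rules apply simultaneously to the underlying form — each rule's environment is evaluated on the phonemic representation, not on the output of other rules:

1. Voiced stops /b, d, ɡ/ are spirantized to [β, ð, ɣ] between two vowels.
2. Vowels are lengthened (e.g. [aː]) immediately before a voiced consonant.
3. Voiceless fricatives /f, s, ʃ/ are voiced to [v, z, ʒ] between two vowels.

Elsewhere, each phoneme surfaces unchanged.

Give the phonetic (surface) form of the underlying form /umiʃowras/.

/u/ (word-initial): before a voiced consonant, so rule 2 applies → [uː].
/m/ (between /u/ and /i/) is unaffected → [m].
/i/ (between /m/ and /ʃ/) fails the environment for rule 2, so it stays [i].
/ʃ/ (between /i/ and /o/): between two vowels, so rule 3 applies → [ʒ].
/o/ (between /ʃ/ and /w/) occurs before a voiced consonant → [oː] by rule 2.
/w/ — not in any rule's target class → [w].
/r/ stays [r].
/a/ (between /r/ and /s/) is in the target of rule 2 but the environment (before a voiced consonant) is not met → [a].
/s/ — word-final; rule 3 does not apply here → [s].

[uːmiʒoːwras]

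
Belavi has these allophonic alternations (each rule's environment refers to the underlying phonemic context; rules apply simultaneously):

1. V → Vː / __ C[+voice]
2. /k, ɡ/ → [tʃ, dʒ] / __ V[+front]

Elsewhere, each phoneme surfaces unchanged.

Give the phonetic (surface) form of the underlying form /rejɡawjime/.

[reːjɡaːwjiːme]

Rule 1 applies to /e/ (between /r/ and /j/: before a voiced consonant) → [eː].
/ɡ/ (between /j/ and /a/): rule 2 targets it, but not before a front vowel → unchanged [ɡ].
/a/ (between /ɡ/ and /w/): before a voiced consonant, so rule 1 applies → [aː].
Rule 1 applies to /i/ (between /j/ and /m/: before a voiced consonant) → [iː].
/e/ (word-final) is in the target of rule 1 but the environment (before a voiced consonant) is not met → [e].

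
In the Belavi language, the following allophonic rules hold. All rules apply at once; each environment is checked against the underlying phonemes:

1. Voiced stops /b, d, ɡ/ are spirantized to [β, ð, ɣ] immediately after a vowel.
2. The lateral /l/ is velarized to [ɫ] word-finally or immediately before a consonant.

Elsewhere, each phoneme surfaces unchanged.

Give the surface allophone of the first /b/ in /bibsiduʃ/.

/b/ (word-initial) fails the environment for rule 1, so it stays [b].

[b]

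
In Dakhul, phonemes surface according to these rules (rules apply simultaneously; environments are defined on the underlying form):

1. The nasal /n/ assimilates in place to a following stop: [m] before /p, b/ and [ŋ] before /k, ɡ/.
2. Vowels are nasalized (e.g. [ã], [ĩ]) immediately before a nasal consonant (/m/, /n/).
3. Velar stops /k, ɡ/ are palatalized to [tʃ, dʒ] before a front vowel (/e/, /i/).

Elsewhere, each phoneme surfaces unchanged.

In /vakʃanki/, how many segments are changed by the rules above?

Segments that undergo a rule: /a/ → [ã] (rule 2); /n/ → [ŋ] (rule 1); /k/ → [tʃ] (rule 3).
All other segments surface unchanged.

3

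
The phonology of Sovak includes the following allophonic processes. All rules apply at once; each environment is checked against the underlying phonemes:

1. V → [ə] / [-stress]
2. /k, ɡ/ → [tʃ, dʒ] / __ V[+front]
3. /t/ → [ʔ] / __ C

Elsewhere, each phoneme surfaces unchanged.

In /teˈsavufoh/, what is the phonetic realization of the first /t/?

/t/ (word-initial) is in the target of rule 3 but the environment (immediately before a consonant) is not met → [t].

[t]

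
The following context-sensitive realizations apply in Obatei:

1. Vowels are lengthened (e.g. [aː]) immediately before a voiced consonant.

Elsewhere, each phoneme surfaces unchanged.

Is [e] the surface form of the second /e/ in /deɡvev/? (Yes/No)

No

/e/ meets the environment for rule 1 (before a voiced consonant) → [eː].
The actual realization is [eː], not [e].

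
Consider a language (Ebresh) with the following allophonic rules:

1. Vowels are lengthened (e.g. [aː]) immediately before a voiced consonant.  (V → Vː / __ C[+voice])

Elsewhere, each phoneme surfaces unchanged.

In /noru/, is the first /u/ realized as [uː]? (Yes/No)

No

/u/ (word-final) is in the target of rule 1 but the environment (before a voiced consonant) is not met → [u].
The actual realization is [u], not [uː].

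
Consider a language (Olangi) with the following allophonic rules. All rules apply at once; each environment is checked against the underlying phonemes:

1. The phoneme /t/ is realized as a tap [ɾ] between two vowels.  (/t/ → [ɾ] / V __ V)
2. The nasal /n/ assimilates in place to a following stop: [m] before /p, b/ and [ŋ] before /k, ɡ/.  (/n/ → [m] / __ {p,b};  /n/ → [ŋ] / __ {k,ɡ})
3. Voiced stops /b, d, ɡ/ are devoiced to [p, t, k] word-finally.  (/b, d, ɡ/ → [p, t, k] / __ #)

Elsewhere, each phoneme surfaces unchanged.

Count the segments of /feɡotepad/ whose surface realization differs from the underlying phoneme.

2

Segments that undergo a rule: /t/ → [ɾ] (rule 1); /d/ → [t] (rule 3).
All other segments surface unchanged.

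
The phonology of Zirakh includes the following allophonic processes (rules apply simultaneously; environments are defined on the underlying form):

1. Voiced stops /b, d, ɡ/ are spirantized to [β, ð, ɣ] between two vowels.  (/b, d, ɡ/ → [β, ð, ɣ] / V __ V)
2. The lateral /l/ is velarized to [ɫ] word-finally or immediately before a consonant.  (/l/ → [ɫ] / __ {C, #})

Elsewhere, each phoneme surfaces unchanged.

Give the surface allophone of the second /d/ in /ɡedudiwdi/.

[ð]

/d/ meets the environment for rule 1 (between two vowels) → [ð].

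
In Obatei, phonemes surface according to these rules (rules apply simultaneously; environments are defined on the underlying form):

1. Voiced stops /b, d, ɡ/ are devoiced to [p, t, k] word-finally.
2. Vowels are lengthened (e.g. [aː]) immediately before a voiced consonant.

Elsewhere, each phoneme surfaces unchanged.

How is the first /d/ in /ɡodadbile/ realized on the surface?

/d/ (between /o/ and /a/) fails the environment for rule 1, so it stays [d].

[d]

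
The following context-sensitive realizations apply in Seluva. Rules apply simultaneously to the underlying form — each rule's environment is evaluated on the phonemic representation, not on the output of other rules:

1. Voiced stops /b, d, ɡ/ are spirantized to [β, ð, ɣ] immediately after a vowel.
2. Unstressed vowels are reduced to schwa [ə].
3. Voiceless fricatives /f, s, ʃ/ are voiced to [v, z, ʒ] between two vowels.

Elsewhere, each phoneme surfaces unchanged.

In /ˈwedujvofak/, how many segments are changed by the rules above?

5

Segments that undergo a rule: /d/ → [ð] (rule 1); /u/ → [ə] (rule 2); /o/ → [ə] (rule 2); /f/ → [v] (rule 3); /a/ → [ə] (rule 2).
All other segments surface unchanged.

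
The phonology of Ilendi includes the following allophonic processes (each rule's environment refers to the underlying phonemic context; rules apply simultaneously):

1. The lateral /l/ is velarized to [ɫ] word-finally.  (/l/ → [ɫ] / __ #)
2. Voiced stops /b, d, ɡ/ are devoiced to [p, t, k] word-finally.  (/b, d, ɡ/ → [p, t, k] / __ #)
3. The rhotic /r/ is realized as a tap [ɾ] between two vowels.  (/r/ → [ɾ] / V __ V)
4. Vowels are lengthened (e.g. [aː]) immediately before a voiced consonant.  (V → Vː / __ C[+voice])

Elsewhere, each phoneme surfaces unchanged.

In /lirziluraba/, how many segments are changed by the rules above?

Segments that undergo a rule: /i/ → [iː] (rule 4); /i/ → [iː] (rule 4); /u/ → [uː] (rule 4); /r/ → [ɾ] (rule 3); /a/ → [aː] (rule 4).
All other segments surface unchanged.

5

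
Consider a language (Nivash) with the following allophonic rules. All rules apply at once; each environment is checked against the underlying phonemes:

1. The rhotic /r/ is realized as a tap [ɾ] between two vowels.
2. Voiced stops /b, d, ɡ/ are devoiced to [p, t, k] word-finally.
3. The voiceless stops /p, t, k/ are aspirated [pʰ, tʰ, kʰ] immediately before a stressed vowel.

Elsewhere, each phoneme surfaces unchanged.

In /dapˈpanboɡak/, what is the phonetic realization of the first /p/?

/p/ (between /a/ and /p/) fails the environment for rule 3, so it stays [p].

[p]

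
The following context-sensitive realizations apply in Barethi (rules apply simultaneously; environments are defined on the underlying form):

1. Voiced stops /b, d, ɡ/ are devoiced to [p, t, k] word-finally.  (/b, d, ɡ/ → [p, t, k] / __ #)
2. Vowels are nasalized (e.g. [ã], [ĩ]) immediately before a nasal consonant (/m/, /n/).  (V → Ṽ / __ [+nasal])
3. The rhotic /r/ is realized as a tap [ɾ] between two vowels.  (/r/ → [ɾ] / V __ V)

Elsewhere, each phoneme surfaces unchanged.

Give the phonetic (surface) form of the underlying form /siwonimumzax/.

[siwõnĩmũmzax]

/s/ (word-initial) is unaffected → [s].
/i/ — between /s/ and /w/; rule 2 does not apply here → [i].
/w/ stays [w].
Rule 2 applies to /o/ (between /w/ and /n/: before a nasal consonant) → [õ].
/n/ (between /o/ and /i/): no rule targets it → [n].
Rule 2 applies to /i/ (between /n/ and /m/: before a nasal consonant) → [ĩ].
/m/ — not in any rule's target class → [m].
Rule 2 applies to /u/ (between /m/ and /m/: before a nasal consonant) → [ũ].
/m/ (between /u/ and /z/): no rule targets it → [m].
/z/ — not in any rule's target class → [z].
/a/ (between /z/ and /x/) is in the target of rule 2 but the environment (before a nasal consonant) is not met → [a].
/x/ (word-final): no rule targets it → [x].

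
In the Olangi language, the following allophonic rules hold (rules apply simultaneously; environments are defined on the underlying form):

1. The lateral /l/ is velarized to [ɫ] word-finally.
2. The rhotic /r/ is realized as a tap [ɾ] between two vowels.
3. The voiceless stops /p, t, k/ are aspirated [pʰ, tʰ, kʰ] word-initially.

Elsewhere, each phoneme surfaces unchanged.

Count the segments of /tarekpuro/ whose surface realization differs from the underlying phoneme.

Segments that undergo a rule: /t/ → [tʰ] (rule 3); /r/ → [ɾ] (rule 2); /r/ → [ɾ] (rule 2).
All other segments surface unchanged.

3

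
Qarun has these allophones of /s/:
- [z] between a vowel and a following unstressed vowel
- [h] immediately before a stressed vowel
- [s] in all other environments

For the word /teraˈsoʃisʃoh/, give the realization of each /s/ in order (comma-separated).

Occurrence 1 (position 5): immediately before a stressed vowel → [h].
Occurrence 2 (position 9): no conditioning environment matches → elsewhere allophone [s].

[h], [s]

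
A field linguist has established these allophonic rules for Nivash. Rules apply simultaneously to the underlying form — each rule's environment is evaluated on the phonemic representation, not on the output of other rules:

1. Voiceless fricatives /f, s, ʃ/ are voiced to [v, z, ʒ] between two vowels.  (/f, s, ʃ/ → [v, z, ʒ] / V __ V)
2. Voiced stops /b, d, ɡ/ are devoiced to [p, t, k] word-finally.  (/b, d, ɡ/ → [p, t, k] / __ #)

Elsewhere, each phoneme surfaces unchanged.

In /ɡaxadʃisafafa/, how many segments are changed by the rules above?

3

Segments that undergo a rule: /s/ → [z] (rule 1); /f/ → [v] (rule 1); /f/ → [v] (rule 1).
All other segments surface unchanged.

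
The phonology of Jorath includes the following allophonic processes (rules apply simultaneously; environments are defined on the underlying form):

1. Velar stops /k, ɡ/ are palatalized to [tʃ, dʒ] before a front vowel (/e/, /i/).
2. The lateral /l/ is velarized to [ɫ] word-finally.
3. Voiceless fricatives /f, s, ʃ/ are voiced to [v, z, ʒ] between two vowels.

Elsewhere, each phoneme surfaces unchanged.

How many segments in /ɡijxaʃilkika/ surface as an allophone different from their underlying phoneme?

Segments that undergo a rule: /ɡ/ → [dʒ] (rule 1); /ʃ/ → [ʒ] (rule 3); /k/ → [tʃ] (rule 1).
All other segments surface unchanged.

3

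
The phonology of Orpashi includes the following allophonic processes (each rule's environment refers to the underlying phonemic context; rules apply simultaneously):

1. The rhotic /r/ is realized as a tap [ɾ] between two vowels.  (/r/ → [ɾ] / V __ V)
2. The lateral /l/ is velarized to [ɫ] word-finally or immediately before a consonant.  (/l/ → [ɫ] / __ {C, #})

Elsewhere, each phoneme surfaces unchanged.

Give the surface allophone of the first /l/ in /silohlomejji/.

[l]

/l/ (between /i/ and /o/) fails the environment for rule 2, so it stays [l].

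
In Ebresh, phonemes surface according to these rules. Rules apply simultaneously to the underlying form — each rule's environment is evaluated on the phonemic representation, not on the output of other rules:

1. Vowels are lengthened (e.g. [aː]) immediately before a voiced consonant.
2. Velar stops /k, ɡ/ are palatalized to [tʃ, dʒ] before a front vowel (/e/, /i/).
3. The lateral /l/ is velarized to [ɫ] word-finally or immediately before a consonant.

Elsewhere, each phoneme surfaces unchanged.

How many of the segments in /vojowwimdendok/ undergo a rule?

4

Segments that undergo a rule: /o/ → [oː] (rule 1); /o/ → [oː] (rule 1); /i/ → [iː] (rule 1); /e/ → [eː] (rule 1).
All other segments surface unchanged.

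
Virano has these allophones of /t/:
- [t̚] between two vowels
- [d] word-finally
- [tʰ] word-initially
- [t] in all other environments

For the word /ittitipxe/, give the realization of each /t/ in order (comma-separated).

[t], [t], [t̚]

Occurrence 1 (position 2): no conditioning environment matches → elsewhere allophone [t].
Occurrence 2 (position 3): no conditioning environment matches → elsewhere allophone [t].
Occurrence 3 (position 5): between two vowels → [t̚].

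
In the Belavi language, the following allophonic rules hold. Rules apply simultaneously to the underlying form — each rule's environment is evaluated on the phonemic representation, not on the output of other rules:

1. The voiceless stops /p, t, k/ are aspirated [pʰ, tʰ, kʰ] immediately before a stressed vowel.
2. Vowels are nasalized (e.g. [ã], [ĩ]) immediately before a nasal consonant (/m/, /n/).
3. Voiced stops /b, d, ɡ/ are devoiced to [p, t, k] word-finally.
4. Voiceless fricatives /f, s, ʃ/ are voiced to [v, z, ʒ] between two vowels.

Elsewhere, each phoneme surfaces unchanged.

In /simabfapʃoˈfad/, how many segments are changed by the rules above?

3

Segments that undergo a rule: /i/ → [ĩ] (rule 2); /f/ → [v] (rule 4); /d/ → [t] (rule 3).
All other segments surface unchanged.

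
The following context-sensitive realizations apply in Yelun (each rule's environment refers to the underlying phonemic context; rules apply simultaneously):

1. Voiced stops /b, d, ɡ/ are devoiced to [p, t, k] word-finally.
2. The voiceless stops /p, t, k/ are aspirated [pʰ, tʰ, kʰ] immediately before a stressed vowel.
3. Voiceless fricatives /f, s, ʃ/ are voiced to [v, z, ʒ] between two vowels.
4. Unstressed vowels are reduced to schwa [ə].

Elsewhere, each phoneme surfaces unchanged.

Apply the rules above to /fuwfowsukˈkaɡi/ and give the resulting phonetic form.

[fəwfəwsəkˈkʰaɡə]

/f/ (word-initial) is in the target of rule 3 but the environment (between two vowels) is not met → [f].
/u/ meets the environment for rule 4 (in an unstressed syllable) → [ə].
/w/ — not in any rule's target class → [w].
/f/ (between /w/ and /o/) fails the environment for rule 3, so it stays [f].
/o/ (between /f/ and /w/): in an unstressed syllable, so rule 4 applies → [ə].
/w/ (between /o/ and /s/) is unaffected → [w].
/s/ (between /w/ and /u/) fails the environment for rule 3, so it stays [s].
/u/ (between /s/ and /k/) occurs in an unstressed syllable → [ə] by rule 4.
/k/ (between /u/ and /k/) fails the environment for rule 2, so it stays [k].
/k/ — between /k/ and /a/, immediately before a stressed vowel — surfaces as [kʰ] (rule 2).
/a/ — between /k/ and /ɡ/; rule 4 does not apply here → [a].
/ɡ/ (between /a/ and /i/) is in the target of rule 1 but the environment (word-finally) is not met → [ɡ].
/i/ meets the environment for rule 4 (in an unstressed syllable) → [ə].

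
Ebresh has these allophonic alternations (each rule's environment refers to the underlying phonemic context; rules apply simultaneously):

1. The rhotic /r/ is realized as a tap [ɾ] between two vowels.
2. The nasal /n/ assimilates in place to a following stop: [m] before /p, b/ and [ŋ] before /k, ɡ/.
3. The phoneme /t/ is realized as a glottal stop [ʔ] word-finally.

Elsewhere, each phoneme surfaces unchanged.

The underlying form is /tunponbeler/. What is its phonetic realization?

/t/ (word-initial): rule 3 targets it, but not word-finally → unchanged [t].
/u/ (between /t/ and /n/): no rule targets it → [u].
/n/ (between /u/ and /p/) occurs before a labial or velar stop → [m] by rule 2.
/p/ stays [p].
/o/ — not in any rule's target class → [o].
/n/ meets the environment for rule 2 (before a labial or velar stop) → [m].
/b/ (between /n/ and /e/) is unaffected → [b].
/e/ stays [e].
/l/ (between /e/ and /e/) is unaffected → [l].
/e/ stays [e].
/r/ (word-final) fails the environment for rule 1, so it stays [r].

[tumpombeler]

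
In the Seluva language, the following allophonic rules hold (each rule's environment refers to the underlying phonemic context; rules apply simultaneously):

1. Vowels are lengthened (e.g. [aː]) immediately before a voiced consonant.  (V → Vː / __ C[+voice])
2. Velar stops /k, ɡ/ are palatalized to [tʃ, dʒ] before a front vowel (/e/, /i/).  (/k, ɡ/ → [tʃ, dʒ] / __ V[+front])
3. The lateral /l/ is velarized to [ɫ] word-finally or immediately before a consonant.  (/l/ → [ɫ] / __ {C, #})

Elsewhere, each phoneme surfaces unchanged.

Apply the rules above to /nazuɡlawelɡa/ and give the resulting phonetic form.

/n/ (word-initial) is unaffected → [n].
/a/ meets the environment for rule 1 (before a voiced consonant) → [aː].
/z/ (between /a/ and /u/) is unaffected → [z].
/u/ meets the environment for rule 1 (before a voiced consonant) → [uː].
/ɡ/ (between /u/ and /l/): rule 2 targets it, but not before a front vowel → unchanged [ɡ].
/l/ (between /ɡ/ and /a/): rule 3 targets it, but not word-finally or immediately before a consonant → unchanged [l].
/a/ (between /l/ and /w/) occurs before a voiced consonant → [aː] by rule 1.
/w/ stays [w].
/e/ (between /w/ and /l/): before a voiced consonant, so rule 1 applies → [eː].
/l/ — between /e/ and /ɡ/, word-finally or immediately before a consonant — surfaces as [ɫ] (rule 3).
/ɡ/ — between /l/ and /a/; rule 2 does not apply here → [ɡ].
/a/ (word-final) is in the target of rule 1 but the environment (before a voiced consonant) is not met → [a].

[naːzuːɡlaːweːɫɡa]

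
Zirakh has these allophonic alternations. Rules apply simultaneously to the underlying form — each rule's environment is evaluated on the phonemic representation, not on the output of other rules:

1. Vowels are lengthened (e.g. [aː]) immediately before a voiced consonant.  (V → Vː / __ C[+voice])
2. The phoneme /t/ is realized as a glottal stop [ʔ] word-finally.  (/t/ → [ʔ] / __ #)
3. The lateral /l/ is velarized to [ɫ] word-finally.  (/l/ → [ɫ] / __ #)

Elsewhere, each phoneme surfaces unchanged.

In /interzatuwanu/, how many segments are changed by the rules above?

4

Segments that undergo a rule: /i/ → [iː] (rule 1); /e/ → [eː] (rule 1); /u/ → [uː] (rule 1); /a/ → [aː] (rule 1).
All other segments surface unchanged.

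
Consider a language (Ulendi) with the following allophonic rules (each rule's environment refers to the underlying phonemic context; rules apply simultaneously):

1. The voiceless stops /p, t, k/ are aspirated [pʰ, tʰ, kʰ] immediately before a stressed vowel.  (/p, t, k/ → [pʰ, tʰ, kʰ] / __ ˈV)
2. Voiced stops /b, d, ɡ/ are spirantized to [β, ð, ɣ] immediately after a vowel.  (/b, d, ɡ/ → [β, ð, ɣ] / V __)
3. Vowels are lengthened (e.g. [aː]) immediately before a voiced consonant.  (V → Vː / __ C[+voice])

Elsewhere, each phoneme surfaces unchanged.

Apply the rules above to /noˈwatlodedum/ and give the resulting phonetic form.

/n/ stays [n].
/o/ (between /n/ and /w/): before a voiced consonant, so rule 3 applies → [oː].
/w/ (between /o/ and /a/): no rule targets it → [w].
/a/ (between /w/ and /t/) is in the target of rule 3 but the environment (before a voiced consonant) is not met → [a].
/t/ — between /a/ and /l/; rule 1 does not apply here → [t].
/l/ — not in any rule's target class → [l].
/o/ — between /l/ and /d/, before a voiced consonant — surfaces as [oː] (rule 3).
/d/ meets the environment for rule 2 (immediately after a vowel) → [ð].
/e/ meets the environment for rule 3 (before a voiced consonant) → [eː].
/d/ (between /e/ and /u/): immediately after a vowel, so rule 2 applies → [ð].
/u/ meets the environment for rule 3 (before a voiced consonant) → [uː].
/m/ — not in any rule's target class → [m].

[noːˈwatloːðeːðuːm]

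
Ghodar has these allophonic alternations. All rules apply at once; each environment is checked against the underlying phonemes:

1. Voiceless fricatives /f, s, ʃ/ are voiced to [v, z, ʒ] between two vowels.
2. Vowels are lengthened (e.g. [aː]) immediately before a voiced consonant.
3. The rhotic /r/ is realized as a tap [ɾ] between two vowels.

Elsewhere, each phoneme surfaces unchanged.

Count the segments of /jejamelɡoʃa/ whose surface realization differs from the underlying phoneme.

4

Segments that undergo a rule: /e/ → [eː] (rule 2); /a/ → [aː] (rule 2); /e/ → [eː] (rule 2); /ʃ/ → [ʒ] (rule 1).
All other segments surface unchanged.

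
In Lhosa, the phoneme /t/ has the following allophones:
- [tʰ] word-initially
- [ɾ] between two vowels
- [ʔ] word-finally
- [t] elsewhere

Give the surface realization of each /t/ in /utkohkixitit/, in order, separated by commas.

Occurrence 1 (position 2): no conditioning environment matches → elsewhere allophone [t].
Occurrence 2 (position 10): between two vowels → [ɾ].
Occurrence 3 (position 12): word-finally → [ʔ].

[t], [ɾ], [ʔ]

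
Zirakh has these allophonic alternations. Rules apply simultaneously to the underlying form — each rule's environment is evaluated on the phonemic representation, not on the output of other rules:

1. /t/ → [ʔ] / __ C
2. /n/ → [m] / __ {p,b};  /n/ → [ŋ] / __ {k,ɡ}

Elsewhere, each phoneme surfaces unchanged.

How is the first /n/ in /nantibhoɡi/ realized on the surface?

/n/ (word-initial): rule 2 targets it, but not before a labial or velar stop → unchanged [n].

[n]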